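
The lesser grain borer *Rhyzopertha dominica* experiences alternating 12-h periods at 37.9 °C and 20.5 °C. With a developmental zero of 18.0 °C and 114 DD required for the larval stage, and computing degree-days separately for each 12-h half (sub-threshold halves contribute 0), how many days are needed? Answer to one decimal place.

Day half: max(0, 37.9 − 18.0) × 0.5 = 19.9 × 0.5 = 9.95 DD.
Night half: max(0, 20.5 − 18.0) × 0.5 = 2.5 × 0.5 = 1.25 DD.
Per 24 h: 11.20 DD/day.
Duration = 114 / 11.20 = 10.179 ≈ 10.2 days.

10.2 days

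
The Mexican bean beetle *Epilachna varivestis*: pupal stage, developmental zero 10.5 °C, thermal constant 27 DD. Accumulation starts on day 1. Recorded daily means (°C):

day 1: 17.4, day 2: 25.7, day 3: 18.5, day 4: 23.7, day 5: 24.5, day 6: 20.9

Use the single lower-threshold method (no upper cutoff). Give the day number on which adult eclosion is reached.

Daily DD above 10.5 °C: 6.9, 15.2, 8.0, 13.2, 14.0, 10.4.
Cumulative: 6.9, 22.1, 30.1, 43.3, 57.3, 67.7.
The total first reaches 27 DD on day 3.

day 3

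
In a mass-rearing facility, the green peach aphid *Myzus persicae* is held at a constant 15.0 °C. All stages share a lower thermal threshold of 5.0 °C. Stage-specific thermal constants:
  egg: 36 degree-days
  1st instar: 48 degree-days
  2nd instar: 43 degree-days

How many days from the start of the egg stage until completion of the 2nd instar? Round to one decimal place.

Daily accumulation at 15.0 °C = 15.0 − 5.0 = 10.0 DD/day.
Total K = 36 + 48 + 43 = 127 DD.
Total duration = 127 / 10.0 = 12.700 ≈ 12.7 days.

12.7 days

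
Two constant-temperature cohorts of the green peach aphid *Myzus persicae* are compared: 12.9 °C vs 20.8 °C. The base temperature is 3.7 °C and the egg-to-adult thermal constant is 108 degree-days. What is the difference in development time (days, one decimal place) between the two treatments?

5.4 days

At 12.9 °C: 108 / (12.9 − 3.7) = 108 / 9.2 = 11.739 d.
At 20.8 °C: 108 / (20.8 − 3.7) = 108 / 17.1 = 6.316 d.
Difference = |11.739 − 6.316| = 5.423 ≈ 5.4 days.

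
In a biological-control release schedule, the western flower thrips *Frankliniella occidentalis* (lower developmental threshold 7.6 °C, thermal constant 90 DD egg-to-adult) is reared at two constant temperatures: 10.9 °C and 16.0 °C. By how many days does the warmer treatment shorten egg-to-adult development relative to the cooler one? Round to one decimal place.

16.6 days

At 10.9 °C: 90 / (10.9 − 7.6) = 90 / 3.3 = 27.273 d.
At 16.0 °C: 90 / (16.0 − 7.6) = 90 / 8.4 = 10.714 d.
Difference = |27.273 − 10.714| = 16.558 ≈ 16.6 days.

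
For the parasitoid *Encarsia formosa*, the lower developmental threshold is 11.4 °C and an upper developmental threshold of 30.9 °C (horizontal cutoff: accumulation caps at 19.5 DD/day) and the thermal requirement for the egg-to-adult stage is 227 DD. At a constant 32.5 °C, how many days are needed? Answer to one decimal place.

Temperature 32.5 °C exceeds the upper threshold, so daily accumulation caps at 30.9 − 11.4 = 19.5 DD/day.
Duration = 227 / 19.5 = 11.641 ≈ 11.6 days.

11.6 days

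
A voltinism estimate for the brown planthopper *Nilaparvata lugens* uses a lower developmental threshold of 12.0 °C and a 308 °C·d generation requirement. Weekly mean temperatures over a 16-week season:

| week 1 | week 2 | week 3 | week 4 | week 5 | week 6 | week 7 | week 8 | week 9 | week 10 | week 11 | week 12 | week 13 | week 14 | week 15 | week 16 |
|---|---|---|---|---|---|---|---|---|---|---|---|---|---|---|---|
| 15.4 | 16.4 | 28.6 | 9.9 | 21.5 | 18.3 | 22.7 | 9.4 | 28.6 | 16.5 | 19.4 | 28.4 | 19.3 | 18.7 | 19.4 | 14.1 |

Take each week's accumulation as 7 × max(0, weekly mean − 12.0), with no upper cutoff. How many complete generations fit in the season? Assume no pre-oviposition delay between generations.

Weekly DD (7 × max(0, T̄ − 12.0)): 23.8, 30.8, 116.2, 0.0, 66.5, 44.1, 74.9, 0.0, 116.2, 31.5, 51.8, 114.8, 51.1, 46.9, 51.8, 14.7.
Season total = 835.1 DD.
Complete generations = ⌊835.1 / 308⌋ = 2.

2 generations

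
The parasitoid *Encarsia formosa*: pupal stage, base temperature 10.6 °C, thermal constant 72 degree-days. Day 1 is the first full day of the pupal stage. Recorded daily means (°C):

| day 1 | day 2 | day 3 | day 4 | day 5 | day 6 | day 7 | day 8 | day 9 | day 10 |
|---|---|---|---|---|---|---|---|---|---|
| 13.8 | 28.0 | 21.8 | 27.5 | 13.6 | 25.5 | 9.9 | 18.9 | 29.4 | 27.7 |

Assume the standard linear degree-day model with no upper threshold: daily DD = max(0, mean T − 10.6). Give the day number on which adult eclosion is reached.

day 8

Daily DD above 10.6 °C: 3.2, 17.4, 11.2, 16.9, 3.0, 14.9, 0.0, 8.3, 18.8, 17.1.
Cumulative: 3.2, 20.6, 31.8, 48.7, 51.7, 66.6, 66.6, 74.9, 93.7, 110.8.
The total first reaches 72 DD on day 8.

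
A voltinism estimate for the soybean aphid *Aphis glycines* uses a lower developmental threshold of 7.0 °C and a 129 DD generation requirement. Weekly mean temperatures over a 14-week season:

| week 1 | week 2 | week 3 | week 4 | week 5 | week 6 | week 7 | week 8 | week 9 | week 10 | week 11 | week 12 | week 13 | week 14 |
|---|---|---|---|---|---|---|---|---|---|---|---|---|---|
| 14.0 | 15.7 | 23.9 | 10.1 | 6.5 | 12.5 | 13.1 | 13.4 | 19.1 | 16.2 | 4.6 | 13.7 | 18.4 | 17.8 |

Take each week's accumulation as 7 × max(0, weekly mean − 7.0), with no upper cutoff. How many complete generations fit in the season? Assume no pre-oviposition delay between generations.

Weekly DD (7 × max(0, T̄ − 7.0)): 49.0, 60.9, 118.3, 21.7, 0.0, 38.5, 42.7, 44.8, 84.7, 64.4, 0.0, 46.9, 79.8, 75.6.
Season total = 727.3 DD.
Complete generations = ⌊727.3 / 129⌋ = 5.

5 generations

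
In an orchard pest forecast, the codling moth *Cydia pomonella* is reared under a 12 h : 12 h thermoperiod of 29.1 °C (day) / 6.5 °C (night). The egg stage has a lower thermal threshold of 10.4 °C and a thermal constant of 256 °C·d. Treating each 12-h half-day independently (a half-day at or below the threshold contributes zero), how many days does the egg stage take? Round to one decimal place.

Day half: max(0, 29.1 − 10.4) × 0.5 = 18.7 × 0.5 = 9.35 DD.
Night half: max(0, 6.5 − 10.4) × 0.5 = 0.0 × 0.5 = 0.00 DD.
Per 24 h: 9.35 DD/day.
Duration = 256 / 9.35 = 27.380 ≈ 27.4 days.

27.4 days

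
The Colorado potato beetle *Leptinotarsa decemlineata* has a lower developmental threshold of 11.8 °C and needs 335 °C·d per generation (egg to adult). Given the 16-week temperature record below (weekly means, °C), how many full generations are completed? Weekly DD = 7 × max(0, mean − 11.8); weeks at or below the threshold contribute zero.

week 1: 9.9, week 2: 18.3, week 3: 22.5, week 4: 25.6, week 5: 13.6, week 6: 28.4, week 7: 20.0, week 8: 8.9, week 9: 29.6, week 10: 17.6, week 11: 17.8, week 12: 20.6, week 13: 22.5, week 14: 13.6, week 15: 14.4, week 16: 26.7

Weekly DD (7 × max(0, T̄ − 11.8)): 0.0, 45.5, 74.9, 96.6, 12.6, 116.2, 57.4, 0.0, 124.6, 40.6, 42.0, 61.6, 74.9, 12.6, 18.2, 104.3.
Season total = 882.0 DD.
Complete generations = ⌊882.0 / 335⌋ = 2.

2 generations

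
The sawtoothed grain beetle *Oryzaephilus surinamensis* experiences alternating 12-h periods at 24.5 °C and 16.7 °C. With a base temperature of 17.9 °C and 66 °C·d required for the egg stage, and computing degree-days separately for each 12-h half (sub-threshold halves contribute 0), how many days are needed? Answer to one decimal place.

20.0 days

Day half: max(0, 24.5 − 17.9) × 0.5 = 6.6 × 0.5 = 3.30 DD.
Night half: max(0, 16.7 − 17.9) × 0.5 = 0.0 × 0.5 = 0.00 DD.
Per 24 h: 3.30 DD/day.
Duration = 66 / 3.30 = 20.000 ≈ 20.0 days.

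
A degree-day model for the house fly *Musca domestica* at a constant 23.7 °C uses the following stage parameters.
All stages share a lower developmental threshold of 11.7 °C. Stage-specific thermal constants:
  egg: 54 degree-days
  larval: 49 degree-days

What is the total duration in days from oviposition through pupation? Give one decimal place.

8.6 days

Daily accumulation at 23.7 °C = 23.7 − 11.7 = 12.0 DD/day.
Total K = 54 + 49 = 103 DD.
Total duration = 103 / 12.0 = 8.583 ≈ 8.6 days.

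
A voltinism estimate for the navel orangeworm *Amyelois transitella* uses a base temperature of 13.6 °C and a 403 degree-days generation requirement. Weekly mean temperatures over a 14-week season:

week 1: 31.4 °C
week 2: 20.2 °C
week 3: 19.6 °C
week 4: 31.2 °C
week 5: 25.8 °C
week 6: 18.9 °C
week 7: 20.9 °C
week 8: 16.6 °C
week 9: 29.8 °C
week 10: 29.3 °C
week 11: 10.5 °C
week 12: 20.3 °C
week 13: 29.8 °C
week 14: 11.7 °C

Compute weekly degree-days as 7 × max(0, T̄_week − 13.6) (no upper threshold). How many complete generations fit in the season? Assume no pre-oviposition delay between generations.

2 generations

Weekly DD (7 × max(0, T̄ − 13.6)): 124.6, 46.2, 42.0, 123.2, 85.4, 37.1, 51.1, 21.0, 113.4, 109.9, 0.0, 46.9, 113.4, 0.0.
Season total = 914.2 DD.
Complete generations = ⌊914.2 / 403⌋ = 2.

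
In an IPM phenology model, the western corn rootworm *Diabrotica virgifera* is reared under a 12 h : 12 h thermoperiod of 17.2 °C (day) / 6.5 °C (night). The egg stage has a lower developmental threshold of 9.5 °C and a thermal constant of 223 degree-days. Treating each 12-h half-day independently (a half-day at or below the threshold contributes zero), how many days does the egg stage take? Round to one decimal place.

57.9 days

Day half: max(0, 17.2 − 9.5) × 0.5 = 7.7 × 0.5 = 3.85 DD.
Night half: max(0, 6.5 − 9.5) × 0.5 = 0.0 × 0.5 = 0.00 DD.
Per 24 h: 3.85 DD/day.
Duration = 223 / 3.85 = 57.922 ≈ 57.9 days.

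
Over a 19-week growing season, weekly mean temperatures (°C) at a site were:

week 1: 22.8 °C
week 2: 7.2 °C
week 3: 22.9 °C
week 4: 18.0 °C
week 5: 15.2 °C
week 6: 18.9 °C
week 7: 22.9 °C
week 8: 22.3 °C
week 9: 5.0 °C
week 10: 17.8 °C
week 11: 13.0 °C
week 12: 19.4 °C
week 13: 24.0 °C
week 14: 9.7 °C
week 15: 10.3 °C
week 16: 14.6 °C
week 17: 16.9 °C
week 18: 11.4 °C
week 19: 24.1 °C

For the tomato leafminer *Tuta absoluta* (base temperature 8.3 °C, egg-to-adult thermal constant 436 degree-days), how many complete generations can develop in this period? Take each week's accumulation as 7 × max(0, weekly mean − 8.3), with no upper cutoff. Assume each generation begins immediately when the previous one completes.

Weekly DD (7 × max(0, T̄ − 8.3)): 101.5, 0.0, 102.2, 67.9, 48.3, 74.2, 102.2, 98.0, 0.0, 66.5, 32.9, 77.7, 109.9, 9.8, 14.0, 44.1, 60.2, 21.7, 110.6.
Season total = 1141.7 DD.
Complete generations = ⌊1141.7 / 436⌋ = 2.

2 generations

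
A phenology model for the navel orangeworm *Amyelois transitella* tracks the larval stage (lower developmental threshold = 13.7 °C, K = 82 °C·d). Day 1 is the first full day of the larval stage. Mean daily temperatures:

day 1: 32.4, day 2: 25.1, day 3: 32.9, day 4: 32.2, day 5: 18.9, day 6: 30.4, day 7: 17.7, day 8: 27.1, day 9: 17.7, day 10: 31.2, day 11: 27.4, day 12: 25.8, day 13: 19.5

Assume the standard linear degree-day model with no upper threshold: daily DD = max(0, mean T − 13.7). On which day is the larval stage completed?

Daily DD above 13.7 °C: 18.7, 11.4, 19.2, 18.5, 5.2, 16.7, 4.0, 13.4, 4.0, 17.5, 13.7, 12.1, 5.8.
Cumulative: 18.7, 30.1, 49.3, 67.8, 73.0, 89.7, 93.7, 107.1, 111.1, 128.6, 142.3, 154.4, 160.2.
The total first reaches 82 DD on day 6.

day 6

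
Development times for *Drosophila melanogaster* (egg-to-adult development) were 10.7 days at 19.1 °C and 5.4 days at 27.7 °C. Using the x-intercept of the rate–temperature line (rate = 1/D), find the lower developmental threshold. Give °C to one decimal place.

Equal thermal constants: D₁(T₁ − T_b) = D₂(T₂ − T_b).
10.7·(19.1 − T_b) = 5.4·(27.7 − T_b)
T_b = (10.7·19.1 − 5.4·27.7) / (10.7 − 5.4) = 54.79 / 5.3 = 10.338 °C ≈ 10.3 °C.

10.3 °C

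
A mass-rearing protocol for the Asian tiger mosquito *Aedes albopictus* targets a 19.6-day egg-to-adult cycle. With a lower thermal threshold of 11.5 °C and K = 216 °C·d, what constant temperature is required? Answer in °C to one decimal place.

Required daily accumulation = 216 / 19.6 = 11.020 DD/day.
T = T_base + 11.020 = 11.5 + 11.020 = 22.520 ≈ 22.5 °C.

22.5 °C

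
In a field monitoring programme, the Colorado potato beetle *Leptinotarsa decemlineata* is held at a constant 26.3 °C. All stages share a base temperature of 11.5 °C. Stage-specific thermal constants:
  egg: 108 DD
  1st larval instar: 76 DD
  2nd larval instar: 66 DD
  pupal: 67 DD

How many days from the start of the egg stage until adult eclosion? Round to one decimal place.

Daily accumulation at 26.3 °C = 26.3 − 11.5 = 14.8 DD/day.
Total K = 108 + 76 + 66 + 67 = 317 DD.
Total duration = 317 / 14.8 = 21.419 ≈ 21.4 days.

21.4 days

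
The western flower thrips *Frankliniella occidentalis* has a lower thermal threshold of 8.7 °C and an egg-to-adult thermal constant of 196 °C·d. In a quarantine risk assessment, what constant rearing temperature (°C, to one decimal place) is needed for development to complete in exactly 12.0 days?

25.0 °C

Required daily accumulation = 196 / 12.0 = 16.333 DD/day.
T = T_base + 16.333 = 8.7 + 16.333 = 25.033 ≈ 25.0 °C.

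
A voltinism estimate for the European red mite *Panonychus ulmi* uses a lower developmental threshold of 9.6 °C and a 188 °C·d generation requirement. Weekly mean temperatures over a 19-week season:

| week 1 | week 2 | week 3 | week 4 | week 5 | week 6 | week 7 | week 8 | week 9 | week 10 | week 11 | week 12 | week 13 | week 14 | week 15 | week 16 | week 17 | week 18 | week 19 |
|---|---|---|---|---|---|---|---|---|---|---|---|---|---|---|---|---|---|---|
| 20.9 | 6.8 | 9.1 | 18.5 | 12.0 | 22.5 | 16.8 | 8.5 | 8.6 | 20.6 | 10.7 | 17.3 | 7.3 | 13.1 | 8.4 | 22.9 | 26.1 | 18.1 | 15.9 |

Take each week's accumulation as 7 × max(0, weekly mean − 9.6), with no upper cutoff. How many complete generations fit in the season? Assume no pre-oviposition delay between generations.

Weekly DD (7 × max(0, T̄ − 9.6)): 79.1, 0.0, 0.0, 62.3, 16.8, 90.3, 50.4, 0.0, 0.0, 77.0, 7.7, 53.9, 0.0, 24.5, 0.0, 93.1, 115.5, 59.5, 44.1.
Season total = 774.2 DD.
Complete generations = ⌊774.2 / 188⌋ = 4.

4 generations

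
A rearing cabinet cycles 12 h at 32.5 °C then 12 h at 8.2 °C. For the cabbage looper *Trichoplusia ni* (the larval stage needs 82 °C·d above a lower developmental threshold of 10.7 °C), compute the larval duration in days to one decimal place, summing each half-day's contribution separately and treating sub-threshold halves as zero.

7.5 days

Day half: max(0, 32.5 − 10.7) × 0.5 = 21.8 × 0.5 = 10.90 DD.
Night half: max(0, 8.2 − 10.7) × 0.5 = 0.0 × 0.5 = 0.00 DD.
Per 24 h: 10.90 DD/day.
Duration = 82 / 10.90 = 7.523 ≈ 7.5 days.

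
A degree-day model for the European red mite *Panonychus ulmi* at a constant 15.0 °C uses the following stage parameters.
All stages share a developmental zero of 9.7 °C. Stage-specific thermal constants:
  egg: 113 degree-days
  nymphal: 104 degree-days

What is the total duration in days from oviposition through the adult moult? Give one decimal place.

40.9 days

Daily accumulation at 15.0 °C = 15.0 − 9.7 = 5.3 DD/day.
Total K = 113 + 104 = 217 DD.
Total duration = 217 / 5.3 = 40.943 ≈ 40.9 days.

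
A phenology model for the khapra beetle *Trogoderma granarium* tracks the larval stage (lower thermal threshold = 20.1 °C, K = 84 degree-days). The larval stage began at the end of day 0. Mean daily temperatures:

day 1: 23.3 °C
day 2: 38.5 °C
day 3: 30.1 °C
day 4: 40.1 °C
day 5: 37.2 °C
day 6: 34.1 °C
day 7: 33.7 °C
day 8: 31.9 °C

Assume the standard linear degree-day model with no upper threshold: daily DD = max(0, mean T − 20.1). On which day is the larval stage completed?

Daily DD above 20.1 °C: 3.2, 18.4, 10.0, 20.0, 17.1, 14.0, 13.6, 11.8.
Cumulative: 3.2, 21.6, 31.6, 51.6, 68.7, 82.7, 96.3, 108.1.
The total first reaches 84 DD on day 7.

day 7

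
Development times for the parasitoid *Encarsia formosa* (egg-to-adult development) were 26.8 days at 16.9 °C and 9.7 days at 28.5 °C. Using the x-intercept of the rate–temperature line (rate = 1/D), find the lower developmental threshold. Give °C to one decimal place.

Equal thermal constants: D₁(T₁ − T_b) = D₂(T₂ − T_b).
26.8·(16.9 − T_b) = 9.7·(28.5 − T_b)
T_b = (26.8·16.9 − 9.7·28.5) / (26.8 − 9.7) = 176.47 / 17.1 = 10.320 °C ≈ 10.3 °C.

10.3 °C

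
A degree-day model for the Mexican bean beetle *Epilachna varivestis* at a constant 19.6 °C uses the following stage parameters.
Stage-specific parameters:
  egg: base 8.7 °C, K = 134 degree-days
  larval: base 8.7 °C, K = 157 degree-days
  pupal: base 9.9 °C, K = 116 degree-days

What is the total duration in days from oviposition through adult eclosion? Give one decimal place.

38.7 days

egg: 134 / (19.6 − 8.7) = 134 / 10.9 = 12.294 d.
larval: 157 / (19.6 − 8.7) = 157 / 10.9 = 14.404 d.
pupal: 116 / (19.6 − 9.9) = 116 / 9.7 = 11.959 d.
Sum = 38.656 ≈ 38.7 days.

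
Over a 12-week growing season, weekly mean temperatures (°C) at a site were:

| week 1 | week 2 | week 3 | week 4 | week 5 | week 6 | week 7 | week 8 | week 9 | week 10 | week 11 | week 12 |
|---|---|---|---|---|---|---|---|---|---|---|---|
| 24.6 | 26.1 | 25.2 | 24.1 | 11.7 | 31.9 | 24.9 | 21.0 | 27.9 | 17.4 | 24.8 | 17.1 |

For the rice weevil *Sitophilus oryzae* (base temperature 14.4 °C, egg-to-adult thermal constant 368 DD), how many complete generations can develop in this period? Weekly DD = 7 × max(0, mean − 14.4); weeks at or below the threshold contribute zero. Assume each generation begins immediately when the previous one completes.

2 generations

Weekly DD (7 × max(0, T̄ − 14.4)): 71.4, 81.9, 75.6, 67.9, 0.0, 122.5, 73.5, 46.2, 94.5, 21.0, 72.8, 18.9.
Season total = 746.2 DD.
Complete generations = ⌊746.2 / 368⌋ = 2.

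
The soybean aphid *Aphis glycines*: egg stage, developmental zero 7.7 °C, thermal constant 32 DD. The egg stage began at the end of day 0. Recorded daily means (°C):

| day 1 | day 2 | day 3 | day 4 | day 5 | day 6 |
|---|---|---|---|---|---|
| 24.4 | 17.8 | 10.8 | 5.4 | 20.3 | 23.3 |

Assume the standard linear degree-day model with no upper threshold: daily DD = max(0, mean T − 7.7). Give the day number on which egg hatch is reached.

day 5

Daily DD above 7.7 °C: 16.7, 10.1, 3.1, 0.0, 12.6, 15.6.
Cumulative: 16.7, 26.8, 29.9, 29.9, 42.5, 58.1.
The total first reaches 32 DD on day 5.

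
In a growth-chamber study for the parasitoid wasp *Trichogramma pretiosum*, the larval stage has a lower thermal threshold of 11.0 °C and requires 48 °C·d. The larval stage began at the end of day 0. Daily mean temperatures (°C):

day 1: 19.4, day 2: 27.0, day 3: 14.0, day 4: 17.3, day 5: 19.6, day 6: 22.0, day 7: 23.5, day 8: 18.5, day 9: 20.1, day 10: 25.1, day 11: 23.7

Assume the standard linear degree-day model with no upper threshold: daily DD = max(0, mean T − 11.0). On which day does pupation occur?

Daily DD above 11.0 °C: 8.4, 16.0, 3.0, 6.3, 8.6, 11.0, 12.5, 7.5, 9.1, 14.1, 12.7.
Cumulative: 8.4, 24.4, 27.4, 33.7, 42.3, 53.3, 65.8, 73.3, 82.4, 96.5, 109.2.
The total first reaches 48 DD on day 6.

day 6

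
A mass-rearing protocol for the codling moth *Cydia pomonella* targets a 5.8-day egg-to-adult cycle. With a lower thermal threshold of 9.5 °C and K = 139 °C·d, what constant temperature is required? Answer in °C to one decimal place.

33.5 °C

Required daily accumulation = 139 / 5.8 = 23.966 DD/day.
T = T_base + 23.966 = 9.5 + 23.966 = 33.466 ≈ 33.5 °C.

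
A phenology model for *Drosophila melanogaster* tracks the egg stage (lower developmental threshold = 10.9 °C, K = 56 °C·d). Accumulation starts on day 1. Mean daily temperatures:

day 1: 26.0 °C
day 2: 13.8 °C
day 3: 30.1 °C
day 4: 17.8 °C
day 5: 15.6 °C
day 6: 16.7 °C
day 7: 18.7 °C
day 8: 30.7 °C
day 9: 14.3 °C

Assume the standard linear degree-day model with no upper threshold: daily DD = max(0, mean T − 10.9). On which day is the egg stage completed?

day 7

Daily DD above 10.9 °C: 15.1, 2.9, 19.2, 6.9, 4.7, 5.8, 7.8, 19.8, 3.4.
Cumulative: 15.1, 18.0, 37.2, 44.1, 48.8, 54.6, 62.4, 82.2, 85.6.
The total first reaches 56 DD on day 7.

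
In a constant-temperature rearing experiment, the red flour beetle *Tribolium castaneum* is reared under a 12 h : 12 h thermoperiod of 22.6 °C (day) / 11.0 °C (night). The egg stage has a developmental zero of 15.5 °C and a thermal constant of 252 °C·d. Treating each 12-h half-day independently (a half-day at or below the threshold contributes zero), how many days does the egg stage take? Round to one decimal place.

Day half: max(0, 22.6 − 15.5) × 0.5 = 7.1 × 0.5 = 3.55 DD.
Night half: max(0, 11.0 − 15.5) × 0.5 = 0.0 × 0.5 = 0.00 DD.
Per 24 h: 3.55 DD/day.
Duration = 252 / 3.55 = 70.986 ≈ 71.0 days.

71.0 days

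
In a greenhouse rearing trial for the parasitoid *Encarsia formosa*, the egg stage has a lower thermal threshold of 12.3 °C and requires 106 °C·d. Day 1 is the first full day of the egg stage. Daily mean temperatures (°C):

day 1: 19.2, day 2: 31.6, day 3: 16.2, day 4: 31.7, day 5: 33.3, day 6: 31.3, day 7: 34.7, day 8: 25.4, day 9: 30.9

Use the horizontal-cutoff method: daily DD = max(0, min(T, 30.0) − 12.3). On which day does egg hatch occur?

day 8

Daily DD above 12.3 °C (capped at 17.7): 6.9, 17.7, 3.9, 17.7, 17.7, 17.7, 17.7, 13.1, 17.7.
Cumulative: 6.9, 24.6, 28.5, 46.2, 63.9, 81.6, 99.3, 112.4, 130.1.
The total first reaches 106 DD on day 8.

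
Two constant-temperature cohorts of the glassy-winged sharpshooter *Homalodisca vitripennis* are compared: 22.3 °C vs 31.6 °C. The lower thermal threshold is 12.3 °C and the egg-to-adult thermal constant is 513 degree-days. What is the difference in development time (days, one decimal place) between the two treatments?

At 22.3 °C: 513 / (22.3 − 12.3) = 513 / 10.0 = 51.300 d.
At 31.6 °C: 513 / (31.6 − 12.3) = 513 / 19.3 = 26.580 d.
Difference = |51.300 − 26.580| = 24.720 ≈ 24.7 days.

24.7 days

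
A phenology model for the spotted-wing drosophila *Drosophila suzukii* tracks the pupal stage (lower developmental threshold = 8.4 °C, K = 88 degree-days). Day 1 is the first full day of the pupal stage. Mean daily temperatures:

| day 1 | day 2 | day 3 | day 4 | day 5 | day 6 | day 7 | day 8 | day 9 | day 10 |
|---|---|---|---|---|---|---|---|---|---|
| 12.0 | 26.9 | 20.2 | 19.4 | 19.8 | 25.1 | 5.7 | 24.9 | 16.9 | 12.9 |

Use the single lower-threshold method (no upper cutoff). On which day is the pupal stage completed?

day 8

Daily DD above 8.4 °C: 3.6, 18.5, 11.8, 11.0, 11.4, 16.7, 0.0, 16.5, 8.5, 4.5.
Cumulative: 3.6, 22.1, 33.9, 44.9, 56.3, 73.0, 73.0, 89.5, 98.0, 102.5.
The total first reaches 88 DD on day 8.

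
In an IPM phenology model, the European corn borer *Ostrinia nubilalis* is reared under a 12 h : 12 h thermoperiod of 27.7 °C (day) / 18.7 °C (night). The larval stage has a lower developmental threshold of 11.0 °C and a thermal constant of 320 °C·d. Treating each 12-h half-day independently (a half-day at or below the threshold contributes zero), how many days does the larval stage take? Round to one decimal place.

Day half: max(0, 27.7 − 11.0) × 0.5 = 16.7 × 0.5 = 8.35 DD.
Night half: max(0, 18.7 − 11.0) × 0.5 = 7.7 × 0.5 = 3.85 DD.
Per 24 h: 12.20 DD/day.
Duration = 320 / 12.20 = 26.230 ≈ 26.2 days.

26.2 days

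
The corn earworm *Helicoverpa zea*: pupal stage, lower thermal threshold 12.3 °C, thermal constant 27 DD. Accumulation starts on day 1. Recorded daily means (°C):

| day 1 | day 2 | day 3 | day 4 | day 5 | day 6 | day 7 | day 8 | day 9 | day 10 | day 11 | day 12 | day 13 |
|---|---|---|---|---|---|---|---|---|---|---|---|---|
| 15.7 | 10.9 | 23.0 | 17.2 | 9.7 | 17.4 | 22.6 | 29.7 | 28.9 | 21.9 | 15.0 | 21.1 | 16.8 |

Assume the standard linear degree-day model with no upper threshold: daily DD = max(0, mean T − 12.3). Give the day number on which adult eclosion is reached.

Daily DD above 12.3 °C: 3.4, 0.0, 10.7, 4.9, 0.0, 5.1, 10.3, 17.4, 16.6, 9.6, 2.7, 8.8, 4.5.
Cumulative: 3.4, 3.4, 14.1, 19.0, 19.0, 24.1, 34.4, 51.8, 68.4, 78.0, 80.7, 89.5, 94.0.
The total first reaches 27 DD on day 7.

day 7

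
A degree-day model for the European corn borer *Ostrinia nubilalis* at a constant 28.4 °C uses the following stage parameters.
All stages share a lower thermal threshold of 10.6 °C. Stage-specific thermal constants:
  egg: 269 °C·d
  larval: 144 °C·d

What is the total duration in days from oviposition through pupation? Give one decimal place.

Daily accumulation at 28.4 °C = 28.4 − 10.6 = 17.8 DD/day.
Total K = 269 + 144 = 413 DD.
Total duration = 413 / 17.8 = 23.202 ≈ 23.2 days.

23.2 days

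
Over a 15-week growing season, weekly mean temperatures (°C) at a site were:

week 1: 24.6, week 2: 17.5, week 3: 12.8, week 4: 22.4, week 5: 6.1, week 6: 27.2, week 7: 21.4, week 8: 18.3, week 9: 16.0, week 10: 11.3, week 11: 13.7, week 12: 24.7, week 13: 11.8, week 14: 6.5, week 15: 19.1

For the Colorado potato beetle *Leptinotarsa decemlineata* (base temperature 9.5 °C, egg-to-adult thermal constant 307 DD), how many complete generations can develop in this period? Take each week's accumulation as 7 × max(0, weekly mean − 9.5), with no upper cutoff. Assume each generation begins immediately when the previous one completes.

2 generations

Weekly DD (7 × max(0, T̄ − 9.5)): 105.7, 56.0, 23.1, 90.3, 0.0, 123.9, 83.3, 61.6, 45.5, 12.6, 29.4, 106.4, 16.1, 0.0, 67.2.
Season total = 821.1 DD.
Complete generations = ⌊821.1 / 307⌋ = 2.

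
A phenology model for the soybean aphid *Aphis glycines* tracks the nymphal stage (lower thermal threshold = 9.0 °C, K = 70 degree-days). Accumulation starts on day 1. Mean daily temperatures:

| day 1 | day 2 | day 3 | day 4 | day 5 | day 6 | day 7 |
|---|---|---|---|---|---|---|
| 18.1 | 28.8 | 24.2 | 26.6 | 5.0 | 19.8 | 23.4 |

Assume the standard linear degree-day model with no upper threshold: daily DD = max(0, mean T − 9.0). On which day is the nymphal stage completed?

Daily DD above 9.0 °C: 9.1, 19.8, 15.2, 17.6, 0.0, 10.8, 14.4.
Cumulative: 9.1, 28.9, 44.1, 61.7, 61.7, 72.5, 86.9.
The total first reaches 70 DD on day 6.

day 6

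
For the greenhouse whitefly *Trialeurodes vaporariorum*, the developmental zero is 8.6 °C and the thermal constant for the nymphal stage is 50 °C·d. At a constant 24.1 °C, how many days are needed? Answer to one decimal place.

3.2 days

Daily accumulation = 24.1 − 8.6 = 15.5 DD/day.
Duration = 50 / 15.5 = 3.226 ≈ 3.2 days.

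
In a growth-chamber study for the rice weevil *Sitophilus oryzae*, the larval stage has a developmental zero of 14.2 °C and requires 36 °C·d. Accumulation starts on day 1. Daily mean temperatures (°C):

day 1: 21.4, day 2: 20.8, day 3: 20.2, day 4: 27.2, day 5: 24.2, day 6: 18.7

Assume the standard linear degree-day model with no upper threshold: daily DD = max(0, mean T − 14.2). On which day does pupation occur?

Daily DD above 14.2 °C: 7.2, 6.6, 6.0, 13.0, 10.0, 4.5.
Cumulative: 7.2, 13.8, 19.8, 32.8, 42.8, 47.3.
The total first reaches 36 DD on day 5.

day 5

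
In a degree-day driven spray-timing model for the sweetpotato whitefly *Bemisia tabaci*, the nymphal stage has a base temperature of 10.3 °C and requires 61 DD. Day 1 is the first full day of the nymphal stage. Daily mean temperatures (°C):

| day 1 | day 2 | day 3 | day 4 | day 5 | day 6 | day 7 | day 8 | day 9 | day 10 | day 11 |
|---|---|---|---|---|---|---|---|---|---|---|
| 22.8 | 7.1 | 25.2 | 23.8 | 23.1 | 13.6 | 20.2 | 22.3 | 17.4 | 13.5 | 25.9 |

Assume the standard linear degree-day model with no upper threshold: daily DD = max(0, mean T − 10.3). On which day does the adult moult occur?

day 7

Daily DD above 10.3 °C: 12.5, 0.0, 14.9, 13.5, 12.8, 3.3, 9.9, 12.0, 7.1, 3.2, 15.6.
Cumulative: 12.5, 12.5, 27.4, 40.9, 53.7, 57.0, 66.9, 78.9, 86.0, 89.2, 104.8.
The total first reaches 61 DD on day 7.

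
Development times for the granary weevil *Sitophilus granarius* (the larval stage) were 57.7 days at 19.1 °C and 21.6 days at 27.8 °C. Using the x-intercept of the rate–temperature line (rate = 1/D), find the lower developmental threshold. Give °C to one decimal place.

Equal thermal constants: D₁(T₁ − T_b) = D₂(T₂ − T_b).
57.7·(19.1 − T_b) = 21.6·(27.8 − T_b)
T_b = (57.7·19.1 − 21.6·27.8) / (57.7 − 21.6) = 501.59 / 36.1 = 13.894 °C ≈ 13.9 °C.

13.9 °C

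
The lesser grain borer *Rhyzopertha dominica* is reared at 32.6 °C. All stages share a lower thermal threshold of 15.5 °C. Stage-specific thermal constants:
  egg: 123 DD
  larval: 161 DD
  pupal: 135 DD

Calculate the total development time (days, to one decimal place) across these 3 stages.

24.5 days

Daily accumulation at 32.6 °C = 32.6 − 15.5 = 17.1 DD/day.
Total K = 123 + 161 + 135 = 419 DD.
Total duration = 419 / 17.1 = 24.503 ≈ 24.5 days.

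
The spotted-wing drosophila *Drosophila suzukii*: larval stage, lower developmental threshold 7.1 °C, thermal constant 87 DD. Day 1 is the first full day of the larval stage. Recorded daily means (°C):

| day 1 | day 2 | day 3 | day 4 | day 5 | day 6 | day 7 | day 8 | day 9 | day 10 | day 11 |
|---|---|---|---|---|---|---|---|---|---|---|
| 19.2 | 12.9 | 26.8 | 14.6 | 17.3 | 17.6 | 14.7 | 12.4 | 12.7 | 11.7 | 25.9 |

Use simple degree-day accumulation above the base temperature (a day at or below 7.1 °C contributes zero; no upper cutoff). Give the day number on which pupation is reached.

day 10

Daily DD above 7.1 °C: 12.1, 5.8, 19.7, 7.5, 10.2, 10.5, 7.6, 5.3, 5.6, 4.6, 18.8.
Cumulative: 12.1, 17.9, 37.6, 45.1, 55.3, 65.8, 73.4, 78.7, 84.3, 88.9, 107.7.
The total first reaches 87 DD on day 10.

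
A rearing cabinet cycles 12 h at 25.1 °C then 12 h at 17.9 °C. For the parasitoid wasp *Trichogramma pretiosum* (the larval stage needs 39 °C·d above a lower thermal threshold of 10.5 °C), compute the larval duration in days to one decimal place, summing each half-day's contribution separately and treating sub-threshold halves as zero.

Day half: max(0, 25.1 − 10.5) × 0.5 = 14.6 × 0.5 = 7.30 DD.
Night half: max(0, 17.9 − 10.5) × 0.5 = 7.4 × 0.5 = 3.70 DD.
Per 24 h: 11.00 DD/day.
Duration = 39 / 11.00 = 3.545 ≈ 3.5 days.

3.5 days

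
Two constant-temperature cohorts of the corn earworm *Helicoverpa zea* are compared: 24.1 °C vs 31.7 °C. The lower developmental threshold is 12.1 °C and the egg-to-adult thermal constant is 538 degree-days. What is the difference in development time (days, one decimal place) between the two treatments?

At 24.1 °C: 538 / (24.1 − 12.1) = 538 / 12.0 = 44.833 d.
At 31.7 °C: 538 / (31.7 − 12.1) = 538 / 19.6 = 27.449 d.
Difference = |44.833 − 27.449| = 17.384 ≈ 17.4 days.

17.4 days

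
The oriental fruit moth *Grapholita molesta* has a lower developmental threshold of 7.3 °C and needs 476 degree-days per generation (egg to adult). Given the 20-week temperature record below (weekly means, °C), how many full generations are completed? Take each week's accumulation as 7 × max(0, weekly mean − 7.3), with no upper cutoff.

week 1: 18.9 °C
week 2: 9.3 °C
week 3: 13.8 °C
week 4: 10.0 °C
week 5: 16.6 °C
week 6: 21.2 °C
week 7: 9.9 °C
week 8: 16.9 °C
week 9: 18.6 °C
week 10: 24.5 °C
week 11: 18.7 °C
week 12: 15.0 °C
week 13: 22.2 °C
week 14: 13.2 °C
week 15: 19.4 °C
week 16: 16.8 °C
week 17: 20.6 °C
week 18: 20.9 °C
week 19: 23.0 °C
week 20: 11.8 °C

Weekly DD (7 × max(0, T̄ − 7.3)): 81.2, 14.0, 45.5, 18.9, 65.1, 97.3, 18.2, 67.2, 79.1, 120.4, 79.8, 53.9, 104.3, 41.3, 84.7, 66.5, 93.1, 95.2, 109.9, 31.5.
Season total = 1367.1 DD.
Complete generations = ⌊1367.1 / 476⌋ = 2.

2 generations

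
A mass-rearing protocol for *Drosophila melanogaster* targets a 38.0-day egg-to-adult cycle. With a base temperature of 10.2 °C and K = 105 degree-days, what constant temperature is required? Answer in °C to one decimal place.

13.0 °C

Required daily accumulation = 105 / 38.0 = 2.763 DD/day.
T = T_base + 2.763 = 10.2 + 2.763 = 12.963 ≈ 13.0 °C.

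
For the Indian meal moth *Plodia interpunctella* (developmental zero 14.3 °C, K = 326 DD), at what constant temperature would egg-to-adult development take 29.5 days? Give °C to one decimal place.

Required daily accumulation = 326 / 29.5 = 11.051 DD/day.
T = T_base + 11.051 = 14.3 + 11.051 = 25.351 ≈ 25.4 °C.

25.4 °C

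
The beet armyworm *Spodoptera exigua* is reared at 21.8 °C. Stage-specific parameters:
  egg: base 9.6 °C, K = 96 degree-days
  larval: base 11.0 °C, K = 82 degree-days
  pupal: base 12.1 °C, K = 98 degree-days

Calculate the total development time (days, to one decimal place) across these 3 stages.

25.6 days

egg: 96 / (21.8 − 9.6) = 96 / 12.2 = 7.869 d.
larval: 82 / (21.8 − 11.0) = 82 / 10.8 = 7.593 d.
pupal: 98 / (21.8 − 12.1) = 98 / 9.7 = 10.103 d.
Sum = 25.565 ≈ 25.6 days.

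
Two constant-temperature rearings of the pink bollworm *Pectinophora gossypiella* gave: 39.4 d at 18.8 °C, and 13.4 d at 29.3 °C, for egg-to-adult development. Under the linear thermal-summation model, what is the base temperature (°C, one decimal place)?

13.4 °C

Equal thermal constants: D₁(T₁ − T_b) = D₂(T₂ − T_b).
39.4·(18.8 − T_b) = 13.4·(29.3 − T_b)
T_b = (39.4·18.8 − 13.4·29.3) / (39.4 − 13.4) = 348.10 / 26.0 = 13.388 °C ≈ 13.4 °C.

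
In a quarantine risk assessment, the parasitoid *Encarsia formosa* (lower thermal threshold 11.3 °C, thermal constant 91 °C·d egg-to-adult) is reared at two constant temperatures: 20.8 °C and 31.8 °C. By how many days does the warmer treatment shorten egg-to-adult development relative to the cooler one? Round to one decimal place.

At 20.8 °C: 91 / (20.8 − 11.3) = 91 / 9.5 = 9.579 d.
At 31.8 °C: 91 / (31.8 − 11.3) = 91 / 20.5 = 4.439 d.
Difference = |9.579 − 4.439| = 5.140 ≈ 5.1 days.

5.1 days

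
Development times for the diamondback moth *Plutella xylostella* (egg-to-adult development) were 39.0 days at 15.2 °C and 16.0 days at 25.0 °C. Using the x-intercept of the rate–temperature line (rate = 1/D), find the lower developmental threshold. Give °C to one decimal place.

8.4 °C

Under the model K = D·(T − T_b), so D₁·(T₁ − T_b) = D₂·(T₂ − T_b).
39.0·(15.2 − T_b) = 16.0·(25.0 − T_b)
T_b = (39.0·15.2 − 16.0·25.0) / (39.0 − 16.0) = 192.80 / 23.0 = 8.383 °C ≈ 8.4 °C.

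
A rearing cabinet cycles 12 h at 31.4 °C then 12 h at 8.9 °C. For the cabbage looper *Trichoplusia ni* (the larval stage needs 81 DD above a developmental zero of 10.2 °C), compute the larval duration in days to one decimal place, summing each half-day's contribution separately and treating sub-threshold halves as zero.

Day half: max(0, 31.4 − 10.2) × 0.5 = 21.2 × 0.5 = 10.60 DD.
Night half: max(0, 8.9 − 10.2) × 0.5 = 0.0 × 0.5 = 0.00 DD.
Per 24 h: 10.60 DD/day.
Duration = 81 / 10.60 = 7.642 ≈ 7.6 days.

7.6 days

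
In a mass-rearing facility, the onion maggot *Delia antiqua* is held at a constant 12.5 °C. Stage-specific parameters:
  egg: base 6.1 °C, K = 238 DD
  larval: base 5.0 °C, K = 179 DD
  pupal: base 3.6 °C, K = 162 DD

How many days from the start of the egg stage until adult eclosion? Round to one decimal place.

egg: 238 / (12.5 − 6.1) = 238 / 6.4 = 37.188 d.
larval: 179 / (12.5 − 5.0) = 179 / 7.5 = 23.867 d.
pupal: 162 / (12.5 − 3.6) = 162 / 8.9 = 18.202 d.
Sum = 79.256 ≈ 79.3 days.

79.3 days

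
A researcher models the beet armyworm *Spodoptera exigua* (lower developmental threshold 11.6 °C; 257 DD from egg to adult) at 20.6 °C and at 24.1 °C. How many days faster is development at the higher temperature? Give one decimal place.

At 20.6 °C: 257 / (20.6 − 11.6) = 257 / 9.0 = 28.556 d.
At 24.1 °C: 257 / (24.1 − 11.6) = 257 / 12.5 = 20.560 d.
Difference = |28.556 − 20.560| = 7.996 ≈ 8.0 days.

8.0 days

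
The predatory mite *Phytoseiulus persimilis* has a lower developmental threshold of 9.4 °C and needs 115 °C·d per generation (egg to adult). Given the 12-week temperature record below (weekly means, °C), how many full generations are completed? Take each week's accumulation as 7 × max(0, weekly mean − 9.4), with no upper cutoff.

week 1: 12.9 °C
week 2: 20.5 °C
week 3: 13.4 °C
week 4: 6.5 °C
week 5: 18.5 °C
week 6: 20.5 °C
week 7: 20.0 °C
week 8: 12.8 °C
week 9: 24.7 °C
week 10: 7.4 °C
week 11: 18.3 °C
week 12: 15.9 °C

5 generations

Weekly DD (7 × max(0, T̄ − 9.4)): 24.5, 77.7, 28.0, 0.0, 63.7, 77.7, 74.2, 23.8, 107.1, 0.0, 62.3, 45.5.
Season total = 584.5 DD.
Complete generations = ⌊584.5 / 115⌋ = 5.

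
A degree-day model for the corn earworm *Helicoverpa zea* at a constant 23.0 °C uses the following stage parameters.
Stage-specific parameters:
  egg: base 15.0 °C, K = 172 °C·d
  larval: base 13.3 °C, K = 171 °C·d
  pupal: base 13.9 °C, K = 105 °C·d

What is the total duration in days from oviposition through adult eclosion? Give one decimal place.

egg: 172 / (23.0 − 15.0) = 172 / 8.0 = 21.500 d.
larval: 171 / (23.0 − 13.3) = 171 / 9.7 = 17.629 d.
pupal: 105 / (23.0 − 13.9) = 105 / 9.1 = 11.538 d.
Sum = 50.667 ≈ 50.7 days.

50.7 days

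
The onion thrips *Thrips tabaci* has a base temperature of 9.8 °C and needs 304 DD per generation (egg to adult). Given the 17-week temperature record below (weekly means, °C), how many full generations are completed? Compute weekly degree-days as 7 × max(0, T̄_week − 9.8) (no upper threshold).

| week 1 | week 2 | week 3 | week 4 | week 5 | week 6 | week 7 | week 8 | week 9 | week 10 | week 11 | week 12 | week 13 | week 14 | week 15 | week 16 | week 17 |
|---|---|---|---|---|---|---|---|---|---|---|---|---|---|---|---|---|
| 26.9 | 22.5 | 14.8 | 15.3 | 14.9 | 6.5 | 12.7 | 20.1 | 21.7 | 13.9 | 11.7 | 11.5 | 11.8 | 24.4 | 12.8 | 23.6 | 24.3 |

2 generations

Weekly DD (7 × max(0, T̄ − 9.8)): 119.7, 88.9, 35.0, 38.5, 35.7, 0.0, 20.3, 72.1, 83.3, 28.7, 13.3, 11.9, 14.0, 102.2, 21.0, 96.6, 101.5.
Season total = 882.7 DD.
Complete generations = ⌊882.7 / 304⌋ = 2.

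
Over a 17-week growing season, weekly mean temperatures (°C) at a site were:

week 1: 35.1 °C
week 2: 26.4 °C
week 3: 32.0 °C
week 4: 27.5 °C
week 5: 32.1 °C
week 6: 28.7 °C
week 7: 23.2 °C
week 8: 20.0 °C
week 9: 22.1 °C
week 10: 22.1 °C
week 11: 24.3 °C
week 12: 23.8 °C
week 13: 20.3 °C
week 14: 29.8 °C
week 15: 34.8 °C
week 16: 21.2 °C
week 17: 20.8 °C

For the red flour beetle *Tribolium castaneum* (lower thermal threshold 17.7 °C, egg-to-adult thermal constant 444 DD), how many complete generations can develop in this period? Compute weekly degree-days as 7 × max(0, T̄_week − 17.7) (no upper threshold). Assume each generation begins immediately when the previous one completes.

Weekly DD (7 × max(0, T̄ − 17.7)): 121.8, 60.9, 100.1, 68.6, 100.8, 77.0, 38.5, 16.1, 30.8, 30.8, 46.2, 42.7, 18.2, 84.7, 119.7, 24.5, 21.7.
Season total = 1003.1 DD.
Complete generations = ⌊1003.1 / 444⌋ = 2.

2 generations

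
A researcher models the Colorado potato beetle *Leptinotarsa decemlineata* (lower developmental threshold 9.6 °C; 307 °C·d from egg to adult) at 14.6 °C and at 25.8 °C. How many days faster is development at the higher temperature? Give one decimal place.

42.4 days

At 14.6 °C: 307 / (14.6 − 9.6) = 307 / 5.0 = 61.400 d.
At 25.8 °C: 307 / (25.8 − 9.6) = 307 / 16.2 = 18.951 d.
Difference = |61.400 − 18.951| = 42.449 ≈ 42.4 days.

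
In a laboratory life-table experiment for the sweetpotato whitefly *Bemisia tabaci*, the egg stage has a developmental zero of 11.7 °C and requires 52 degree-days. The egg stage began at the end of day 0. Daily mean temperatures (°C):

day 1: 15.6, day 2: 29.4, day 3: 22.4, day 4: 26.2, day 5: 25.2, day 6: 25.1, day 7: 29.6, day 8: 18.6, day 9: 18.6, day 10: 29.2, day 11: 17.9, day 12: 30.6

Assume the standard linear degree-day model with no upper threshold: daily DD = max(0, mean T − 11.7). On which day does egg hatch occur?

Daily DD above 11.7 °C: 3.9, 17.7, 10.7, 14.5, 13.5, 13.4, 17.9, 6.9, 6.9, 17.5, 6.2, 18.9.
Cumulative: 3.9, 21.6, 32.3, 46.8, 60.3, 73.7, 91.6, 98.5, 105.4, 122.9, 129.1, 148.0.
The total first reaches 52 DD on day 5.

day 5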